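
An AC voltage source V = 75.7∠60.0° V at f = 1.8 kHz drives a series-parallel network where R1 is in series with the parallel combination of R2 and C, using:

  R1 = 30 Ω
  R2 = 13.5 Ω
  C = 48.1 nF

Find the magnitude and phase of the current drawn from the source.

Step 1 — Angular frequency: ω = 2π·f = 2π·1800 = 1.131e+04 rad/s.
Step 2 — Component impedances:
  R1: Z = R = 30 Ω
  R2: Z = R = 13.5 Ω
  C: Z = 1/(jωC) = -j/(ω·C) = 0 - j1838 Ω
Step 3 — Parallel branch: R2 || C = 1/(1/R2 + 1/C) = 13.5 - j0.09914 Ω.
Step 4 — Series with R1: Z_total = R1 + (R2 || C) = 43.5 - j0.09914 Ω = 43.5∠-0.1° Ω.
Step 5 — Source phasor: V = 75.7∠60.0° V = 37.85 + j65.56 V.
Step 6 — Ohm's law: I = V / Z_total = (37.85 + j65.56) / (43.5 - j0.09914) = 0.8667 + j1.509 A.
Step 7 — Convert to polar: |I| = 1.74 A, ∠I = 60.1°.

I = 1.74∠60.1° A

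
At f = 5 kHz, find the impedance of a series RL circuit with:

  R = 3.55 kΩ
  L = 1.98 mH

Step 1 — Angular frequency: ω = 2π·f = 2π·5000 = 3.142e+04 rad/s.
Step 2 — Component impedances:
  R: Z = R = 3550 Ω
  L: Z = jωL = j·3.142e+04·0.00198 = 0 + j62.2 Ω
Step 3 — Series combination: Z_total = R + L = 3550 + j62.2 Ω = 3551∠1.0° Ω.

Z = 3550 + j62.2 Ω = 3551∠1.0° Ω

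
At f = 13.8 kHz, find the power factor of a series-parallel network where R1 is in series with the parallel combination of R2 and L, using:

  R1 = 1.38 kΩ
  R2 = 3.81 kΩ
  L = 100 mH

Step 1 — Angular frequency: ω = 2π·f = 2π·1.38e+04 = 8.671e+04 rad/s.
Step 2 — Component impedances:
  R1: Z = R = 1380 Ω
  R2: Z = R = 3810 Ω
  L: Z = jωL = j·8.671e+04·0.1 = 0 + j8671 Ω
Step 3 — Parallel branch: R2 || L = 1/(1/R2 + 1/L) = 3193 + j1403 Ω.
Step 4 — Series with R1: Z_total = R1 + (R2 || L) = 4573 + j1403 Ω = 4784∠17.1° Ω.
Step 5 — Power factor: PF = cos(φ) = Re(Z)/|Z| = 4573.4/4783.8 = 0.956.
Step 6 — Type: Im(Z) = 1403 ⇒ lagging (phase φ = 17.1°).

PF = 0.956 (lagging, φ = 17.1°)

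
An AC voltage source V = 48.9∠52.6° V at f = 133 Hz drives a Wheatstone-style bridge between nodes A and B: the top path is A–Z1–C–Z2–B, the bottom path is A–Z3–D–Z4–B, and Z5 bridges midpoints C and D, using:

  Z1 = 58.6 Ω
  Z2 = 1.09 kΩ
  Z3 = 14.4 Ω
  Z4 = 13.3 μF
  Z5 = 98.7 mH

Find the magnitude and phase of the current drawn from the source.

Step 1 — Angular frequency: ω = 2π·f = 2π·133 = 835.7 rad/s.
Step 2 — Component impedances:
  Z1: Z = R = 58.6 Ω
  Z2: Z = R = 1090 Ω
  Z3: Z = R = 14.4 Ω
  Z4: Z = 1/(jωC) = -j/(ω·C) = 0 - j89.97 Ω
  Z5: Z = jωL = j·835.7·0.0987 = 0 + j82.48 Ω
Step 3 — Bridge requires nodal analysis (the Z5 bridge couples midpoints C and D, so the two paths cannot be reduced to a simple series/parallel combination). Setting node B to ground and injecting 1 A at node A, the 3-node admittance system at A, C, D solves to V_A = Z_AB = 19.09 - j87.1 Ω = 89.17∠-77.6° Ω.
Step 4 — Source phasor: V = 48.9∠52.6° V = 29.7 + j38.85 V.
Step 5 — Ohm's law: I = V / Z_total = (29.7 + j38.85) / (19.09 - j87.1) = -0.3542 + j0.4186 A.
Step 6 — Convert to polar: |I| = 0.5484 A, ∠I = 130.2°.

I = 0.5484∠130.2° A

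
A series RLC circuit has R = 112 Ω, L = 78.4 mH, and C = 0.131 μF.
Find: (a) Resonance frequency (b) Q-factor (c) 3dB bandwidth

Step 1 — Resonance condition Im(Z)=0 gives ω₀ = 1/√(LC).
Step 2 — ω₀ = 1/√(0.0784·1.31e-07) = 9867 rad/s.
Step 3 — f₀ = ω₀/(2π) = 1570 Hz.
Step 4 — Series Q: Q = ω₀L/R = 9867·0.0784/112 = 6.907.
Step 5 — 3dB bandwidth: Δω = ω₀/Q = 1429 rad/s; BW = Δω/(2π) = 227.4 Hz.

(a) f₀ = 1570 Hz  (b) Q = 6.907  (c) BW = 227.4 Hz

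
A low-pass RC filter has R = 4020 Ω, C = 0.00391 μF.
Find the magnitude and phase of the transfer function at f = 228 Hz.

Step 1 — Angular frequency: ω = 2π·228 = 1433 rad/s.
Step 2 — Transfer function: H(jω) = 1/(1 + jωRC).
Step 3 — Denominator: 1 + jωRC = 1 + j·1433·4020·3.91e-09 = 1 + j0.02252.
Step 4 — H = 0.9995 - j0.02251.
Step 5 — Magnitude: |H| = 0.9997 (-0.0 dB); phase: φ = -1.3°.

|H| = 0.9997 (-0.0 dB), φ = -1.3°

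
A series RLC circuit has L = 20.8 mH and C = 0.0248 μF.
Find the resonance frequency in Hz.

Step 1 — Resonance condition Im(Z)=0 gives ω₀ = 1/√(LC).
Step 2 — ω₀ = 1/√(0.0208·2.48e-08) = 4.403e+04 rad/s.
Step 3 — f₀ = ω₀/(2π) = 7007 Hz.

f₀ = 7007 Hz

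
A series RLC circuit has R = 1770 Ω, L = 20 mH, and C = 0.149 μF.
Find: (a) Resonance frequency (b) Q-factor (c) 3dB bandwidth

Step 1 — Resonance condition Im(Z)=0 gives ω₀ = 1/√(LC).
Step 2 — ω₀ = 1/√(0.02·1.49e-07) = 1.832e+04 rad/s.
Step 3 — f₀ = ω₀/(2π) = 2915 Hz.
Step 4 — Series Q: Q = ω₀L/R = 1.832e+04·0.02/1770 = 0.207.
Step 5 — 3dB bandwidth: Δω = ω₀/Q = 8.85e+04 rad/s; BW = Δω/(2π) = 1.409e+04 Hz.

(a) f₀ = 2915 Hz  (b) Q = 0.207  (c) BW = 1.409e+04 Hz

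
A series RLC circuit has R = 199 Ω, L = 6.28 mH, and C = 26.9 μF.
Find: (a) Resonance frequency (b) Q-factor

Step 1 — Resonance condition Im(Z)=0 gives ω₀ = 1/√(LC).
Step 2 — ω₀ = 1/√(0.00628·2.69e-05) = 2433 rad/s.
Step 3 — f₀ = ω₀/(2π) = 387.2 Hz.
Step 4 — Series Q: Q = ω₀L/R = 2433·0.00628/199 = 0.07678.

(a) f₀ = 387.2 Hz  (b) Q = 0.07678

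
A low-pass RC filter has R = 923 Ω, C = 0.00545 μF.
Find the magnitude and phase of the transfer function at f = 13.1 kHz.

Step 1 — Angular frequency: ω = 2π·1.31e+04 = 8.231e+04 rad/s.
Step 2 — Transfer function: H(jω) = 1/(1 + jωRC).
Step 3 — Denominator: 1 + jωRC = 1 + j·8.231e+04·923·5.45e-09 = 1 + j0.414.
Step 4 — H = 0.8537 - j0.3535.
Step 5 — Magnitude: |H| = 0.9239 (-0.7 dB); phase: φ = -22.5°.

|H| = 0.9239 (-0.7 dB), φ = -22.5°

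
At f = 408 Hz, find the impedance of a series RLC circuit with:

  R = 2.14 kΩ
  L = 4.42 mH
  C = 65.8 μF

Step 1 — Angular frequency: ω = 2π·f = 2π·408 = 2564 rad/s.
Step 2 — Component impedances:
  R: Z = R = 2140 Ω
  L: Z = jωL = j·2564·0.00442 = 0 + j11.33 Ω
  C: Z = 1/(jωC) = -j/(ω·C) = 0 - j5.928 Ω
Step 3 — Series combination: Z_total = R + L + C = 2140 + j5.402 Ω = 2140∠0.1° Ω.

Z = 2140 + j5.402 Ω = 2140∠0.1° Ω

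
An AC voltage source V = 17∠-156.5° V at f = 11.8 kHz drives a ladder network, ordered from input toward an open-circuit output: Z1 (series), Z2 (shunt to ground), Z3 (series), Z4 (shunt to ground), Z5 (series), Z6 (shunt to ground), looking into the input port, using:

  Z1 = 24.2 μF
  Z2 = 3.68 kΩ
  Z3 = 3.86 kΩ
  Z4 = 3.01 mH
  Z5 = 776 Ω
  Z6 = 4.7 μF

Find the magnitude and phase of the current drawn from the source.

Step 1 — Angular frequency: ω = 2π·f = 2π·1.18e+04 = 7.414e+04 rad/s.
Step 2 — Component impedances:
  Z1: Z = 1/(jωC) = -j/(ω·C) = 0 - j0.5573 Ω
  Z2: Z = R = 3680 Ω
  Z3: Z = R = 3860 Ω
  Z4: Z = jωL = j·7.414e+04·0.00301 = 0 + j223.2 Ω
  Z5: Z = R = 776 Ω
  Z6: Z = 1/(jωC) = -j/(ω·C) = 0 - j2.87 Ω
Step 3 — Ladder network (open output): work backward from the far end, alternating series and parallel combinations. Z_in = 1899 + j47.79 Ω = 1900∠1.4° Ω.
Step 4 — Source phasor: V = 17∠-156.5° V = -15.59 - j6.779 V.
Step 5 — Ohm's law: I = V / Z_total = (-15.59 - j6.779) / (1899 + j47.79) = -0.008293 - j0.00336 A.
Step 6 — Convert to polar: |I| = 0.008948 A, ∠I = -157.9°.

I = 0.008948∠-157.9° A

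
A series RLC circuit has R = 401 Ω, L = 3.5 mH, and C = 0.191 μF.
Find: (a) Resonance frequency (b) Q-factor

Step 1 — Resonance condition Im(Z)=0 gives ω₀ = 1/√(LC).
Step 2 — ω₀ = 1/√(0.0035·1.91e-07) = 3.868e+04 rad/s.
Step 3 — f₀ = ω₀/(2π) = 6156 Hz.
Step 4 — Series Q: Q = ω₀L/R = 3.868e+04·0.0035/401 = 0.3376.

(a) f₀ = 6156 Hz  (b) Q = 0.3376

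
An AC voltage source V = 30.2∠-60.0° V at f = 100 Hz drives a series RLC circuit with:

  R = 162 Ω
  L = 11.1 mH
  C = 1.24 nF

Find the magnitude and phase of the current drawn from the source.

Step 1 — Angular frequency: ω = 2π·f = 2π·100 = 628.3 rad/s.
Step 2 — Component impedances:
  R: Z = R = 162 Ω
  L: Z = jωL = j·628.3·0.0111 = 0 + j6.974 Ω
  C: Z = 1/(jωC) = -j/(ω·C) = 0 - j1.284e+06 Ω
Step 3 — Series combination: Z_total = R + L + C = 162 - j1.284e+06 Ω = 1.284e+06∠-90.0° Ω.
Step 4 — Source phasor: V = 30.2∠-60.0° V = 15.1 - j26.15 V.
Step 5 — Ohm's law: I = V / Z_total = (15.1 - j26.15) / (162 - j1.284e+06) = 2.038e-05 + j1.176e-05 A.
Step 6 — Convert to polar: |I| = 2.353e-05 A, ∠I = 30.0°.

I = 2.353e-05∠30.0° A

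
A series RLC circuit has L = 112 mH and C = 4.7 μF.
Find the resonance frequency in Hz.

Step 1 — Resonance condition Im(Z)=0 gives ω₀ = 1/√(LC).
Step 2 — ω₀ = 1/√(0.112·4.7e-06) = 1378 rad/s.
Step 3 — f₀ = ω₀/(2π) = 219.4 Hz.

f₀ = 219.4 Hz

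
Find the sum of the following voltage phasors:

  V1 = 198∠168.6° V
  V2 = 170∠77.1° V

Step 1 — Convert each phasor to rectangular form:
  V1 = 198·(cos(168.6°) + j·sin(168.6°)) = -194.1 + j39.14 V
  V2 = 170·(cos(77.1°) + j·sin(77.1°)) = 37.95 + j165.7 V
Step 2 — Sum components: V_total = -156.1 + j204.8 V.
Step 3 — Convert to polar: |V_total| = 257.6 V, ∠V_total = 127.3°.

V_total = 257.6∠127.3° V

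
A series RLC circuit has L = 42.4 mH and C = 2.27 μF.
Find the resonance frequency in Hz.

Step 1 — Resonance condition Im(Z)=0 gives ω₀ = 1/√(LC).
Step 2 — ω₀ = 1/√(0.0424·2.27e-06) = 3223 rad/s.
Step 3 — f₀ = ω₀/(2π) = 513 Hz.

f₀ = 513 Hz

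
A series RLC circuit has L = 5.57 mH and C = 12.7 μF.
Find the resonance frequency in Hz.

Step 1 — Resonance condition Im(Z)=0 gives ω₀ = 1/√(LC).
Step 2 — ω₀ = 1/√(0.00557·1.27e-05) = 3760 rad/s.
Step 3 — f₀ = ω₀/(2π) = 598.4 Hz.

f₀ = 598.4 Hz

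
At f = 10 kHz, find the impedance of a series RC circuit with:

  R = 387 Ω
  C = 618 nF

Step 1 — Angular frequency: ω = 2π·f = 2π·1e+04 = 6.283e+04 rad/s.
Step 2 — Component impedances:
  R: Z = R = 387 Ω
  C: Z = 1/(jωC) = -j/(ω·C) = 0 - j25.75 Ω
Step 3 — Series combination: Z_total = R + C = 387 - j25.75 Ω = 387.9∠-3.8° Ω.

Z = 387 - j25.75 Ω = 387.9∠-3.8° Ω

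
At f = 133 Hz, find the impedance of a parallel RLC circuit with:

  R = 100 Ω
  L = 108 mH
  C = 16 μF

Step 1 — Angular frequency: ω = 2π·f = 2π·133 = 835.7 rad/s.
Step 2 — Component impedances:
  R: Z = R = 100 Ω
  L: Z = jωL = j·835.7·0.108 = 0 + j90.25 Ω
  C: Z = 1/(jωC) = -j/(ω·C) = 0 - j74.79 Ω
Step 3 — Parallel combination: 1/Z_total = 1/R + 1/L + 1/C; Z_total = 95.02 - j21.76 Ω = 97.48∠-12.9° Ω.

Z = 95.02 - j21.76 Ω = 97.48∠-12.9° Ω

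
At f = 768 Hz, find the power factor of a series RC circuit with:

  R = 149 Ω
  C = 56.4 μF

Step 1 — Angular frequency: ω = 2π·f = 2π·768 = 4825 rad/s.
Step 2 — Component impedances:
  R: Z = R = 149 Ω
  C: Z = 1/(jωC) = -j/(ω·C) = 0 - j3.674 Ω
Step 3 — Series combination: Z_total = R + C = 149 - j3.674 Ω = 149∠-1.4° Ω.
Step 4 — Power factor: PF = cos(φ) = Re(Z)/|Z| = 149/149.05 = 0.9997.
Step 5 — Type: Im(Z) = -3.674 ⇒ leading (phase φ = -1.4°).

PF = 0.9997 (leading, φ = -1.4°)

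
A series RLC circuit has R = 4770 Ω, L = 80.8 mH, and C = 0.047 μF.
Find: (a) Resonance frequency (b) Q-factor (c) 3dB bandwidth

Step 1 — Resonance condition Im(Z)=0 gives ω₀ = 1/√(LC).
Step 2 — ω₀ = 1/√(0.0808·4.7e-08) = 1.623e+04 rad/s.
Step 3 — f₀ = ω₀/(2π) = 2583 Hz.
Step 4 — Series Q: Q = ω₀L/R = 1.623e+04·0.0808/4770 = 0.2749.
Step 5 — 3dB bandwidth: Δω = ω₀/Q = 5.903e+04 rad/s; BW = Δω/(2π) = 9396 Hz.

(a) f₀ = 2583 Hz  (b) Q = 0.2749  (c) BW = 9396 Hz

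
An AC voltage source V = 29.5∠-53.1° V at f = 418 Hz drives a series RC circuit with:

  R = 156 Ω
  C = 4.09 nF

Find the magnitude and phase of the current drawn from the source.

Step 1 — Angular frequency: ω = 2π·f = 2π·418 = 2626 rad/s.
Step 2 — Component impedances:
  R: Z = R = 156 Ω
  C: Z = 1/(jωC) = -j/(ω·C) = 0 - j9.309e+04 Ω
Step 3 — Series combination: Z_total = R + C = 156 - j9.309e+04 Ω = 9.309e+04∠-89.9° Ω.
Step 4 — Source phasor: V = 29.5∠-53.1° V = 17.71 - j23.59 V.
Step 5 — Ohm's law: I = V / Z_total = (17.71 - j23.59) / (156 - j9.309e+04) = 0.0002537 + j0.0001898 A.
Step 6 — Convert to polar: |I| = 0.0003169 A, ∠I = 36.8°.

I = 0.0003169∠36.8° A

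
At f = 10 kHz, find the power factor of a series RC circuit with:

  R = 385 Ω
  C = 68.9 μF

Step 1 — Angular frequency: ω = 2π·f = 2π·1e+04 = 6.283e+04 rad/s.
Step 2 — Component impedances:
  R: Z = R = 385 Ω
  C: Z = 1/(jωC) = -j/(ω·C) = 0 - j0.231 Ω
Step 3 — Series combination: Z_total = R + C = 385 - j0.231 Ω = 385∠-0.0° Ω.
Step 4 — Power factor: PF = cos(φ) = Re(Z)/|Z| = 385/385 = 1.
Step 5 — Type: Im(Z) = -0.231 ⇒ leading (phase φ = -0.0°).

PF = 1 (leading, φ = -0.0°)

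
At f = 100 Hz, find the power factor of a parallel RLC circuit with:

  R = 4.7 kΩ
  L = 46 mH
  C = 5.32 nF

Step 1 — Angular frequency: ω = 2π·f = 2π·100 = 628.3 rad/s.
Step 2 — Component impedances:
  R: Z = R = 4700 Ω
  L: Z = jωL = j·628.3·0.046 = 0 + j28.9 Ω
  C: Z = 1/(jωC) = -j/(ω·C) = 0 - j2.992e+05 Ω
Step 3 — Parallel combination: 1/Z_total = 1/R + 1/L + 1/C; Z_total = 0.1778 + j28.9 Ω = 28.9∠89.6° Ω.
Step 4 — Power factor: PF = cos(φ) = Re(Z)/|Z| = 0.17776/28.905 = 0.00615.
Step 5 — Type: Im(Z) = 28.9 ⇒ lagging (phase φ = 89.6°).

PF = 0.00615 (lagging, φ = 89.6°)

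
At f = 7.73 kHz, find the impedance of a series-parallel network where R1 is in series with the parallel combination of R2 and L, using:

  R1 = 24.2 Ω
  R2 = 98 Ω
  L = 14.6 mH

Step 1 — Angular frequency: ω = 2π·f = 2π·7730 = 4.857e+04 rad/s.
Step 2 — Component impedances:
  R1: Z = R = 24.2 Ω
  R2: Z = R = 98 Ω
  L: Z = jωL = j·4.857e+04·0.0146 = 0 + j709.1 Ω
Step 3 — Parallel branch: R2 || L = 1/(1/R2 + 1/L) = 96.16 + j13.29 Ω.
Step 4 — Series with R1: Z_total = R1 + (R2 || L) = 120.4 + j13.29 Ω = 121.1∠6.3° Ω.

Z = 120.4 + j13.29 Ω = 121.1∠6.3° Ω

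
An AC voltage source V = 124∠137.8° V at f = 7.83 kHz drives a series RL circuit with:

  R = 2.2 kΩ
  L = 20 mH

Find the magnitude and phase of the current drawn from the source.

Step 1 — Angular frequency: ω = 2π·f = 2π·7830 = 4.92e+04 rad/s.
Step 2 — Component impedances:
  R: Z = R = 2200 Ω
  L: Z = jωL = j·4.92e+04·0.02 = 0 + j983.9 Ω
Step 3 — Series combination: Z_total = R + L = 2200 + j983.9 Ω = 2410∠24.1° Ω.
Step 4 — Source phasor: V = 124∠137.8° V = -91.86 + j83.29 V.
Step 5 — Ohm's law: I = V / Z_total = (-91.86 + j83.29) / (2200 + j983.9) = -0.02068 + j0.04711 A.
Step 6 — Convert to polar: |I| = 0.05145 A, ∠I = 113.7°.

I = 0.05145∠113.7° A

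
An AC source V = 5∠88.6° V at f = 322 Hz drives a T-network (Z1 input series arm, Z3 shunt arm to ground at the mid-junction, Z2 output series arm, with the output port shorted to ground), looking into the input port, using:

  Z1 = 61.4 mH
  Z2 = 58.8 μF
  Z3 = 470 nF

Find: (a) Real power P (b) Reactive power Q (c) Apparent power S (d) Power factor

Step 1 — Angular frequency: ω = 2π·f = 2π·322 = 2023 rad/s.
Step 2 — Component impedances:
  Z1: Z = jωL = j·2023·0.0614 = 0 + j124.2 Ω
  Z2: Z = 1/(jωC) = -j/(ω·C) = 0 - j8.406 Ω
  Z3: Z = 1/(jωC) = -j/(ω·C) = 0 - j1052 Ω
Step 3 — With the output port shorted to ground, the output series arm Z2 runs from the junction to ground; the shunt arm Z3 also runs from the junction to ground. They appear in parallel: Z3 || Z2 = 0 - j8.339 Ω.
Step 4 — Series with input arm Z1: Z_in = Z1 + (Z3 || Z2) = 0 + j115.9 Ω = 115.9∠90.0° Ω.
Step 5 — Source phasor: V = 5∠88.6° V = 0.1222 + j4.999 V.
Step 6 — Current: I = V / Z = 0.04313 - j0.001054 A = 0.04315∠-1.4° A.
Step 7 — Complex power: S = V·I* = 0 + j0.2157 VA.
Step 8 — Real power: P = Re(S) = 0 W.
Step 9 — Reactive power: Q = Im(S) = 0.2157 VAR.
Step 10 — Apparent power: |S| = 0.2157 VA.
Step 11 — Power factor: PF = P/|S| = 0 (lagging).

(a) P = 0 W  (b) Q = 0.2157 VAR  (c) S = 0.2157 VA  (d) PF = 0 (lagging)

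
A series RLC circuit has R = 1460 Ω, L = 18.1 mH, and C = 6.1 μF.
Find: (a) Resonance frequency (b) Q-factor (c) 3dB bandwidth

Step 1 — Resonance: ω₀ = 1/√(LC) = 1/√(0.0181·6.1e-06) = 3010 rad/s.
Step 2 — f₀ = ω₀/(2π) = 479 Hz.
Step 3 — Series Q: Q = ω₀L/R = 3010·0.0181/1460 = 0.03731.
Step 4 — Bandwidth: Δω = ω₀/Q = 8.066e+04 rad/s; BW = Δω/(2π) = 1.284e+04 Hz.

(a) f₀ = 479 Hz  (b) Q = 0.03731  (c) BW = 1.284e+04 Hz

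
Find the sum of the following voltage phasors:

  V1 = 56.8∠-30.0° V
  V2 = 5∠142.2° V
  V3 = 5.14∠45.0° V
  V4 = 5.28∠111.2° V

Step 1 — Convert each phasor to rectangular form:
  V1 = 56.8·(cos(-30.0°) + j·sin(-30.0°)) = 49.19 - j28.4 V
  V2 = 5·(cos(142.2°) + j·sin(142.2°)) = -3.951 + j3.065 V
  V3 = 5.14·(cos(45.0°) + j·sin(45.0°)) = 3.635 + j3.635 V
  V4 = 5.28·(cos(111.2°) + j·sin(111.2°)) = -1.909 + j4.923 V
Step 2 — Sum components: V_total = 46.96 - j16.78 V.
Step 3 — Convert to polar: |V_total| = 49.87 V, ∠V_total = -19.7°.

V_total = 49.87∠-19.7° V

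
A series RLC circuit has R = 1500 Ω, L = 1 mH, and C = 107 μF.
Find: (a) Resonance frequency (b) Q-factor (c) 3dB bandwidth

Step 1 — Resonance: ω₀ = 1/√(LC) = 1/√(0.001·0.000107) = 3057 rad/s.
Step 2 — f₀ = ω₀/(2π) = 486.6 Hz.
Step 3 — Series Q: Q = ω₀L/R = 3057·0.001/1500 = 0.002038.
Step 4 — Bandwidth: Δω = ω₀/Q = 1.5e+06 rad/s; BW = Δω/(2π) = 2.387e+05 Hz.

(a) f₀ = 486.6 Hz  (b) Q = 0.002038  (c) BW = 2.387e+05 Hz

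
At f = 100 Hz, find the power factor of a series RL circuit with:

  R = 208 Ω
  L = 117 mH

Step 1 — Angular frequency: ω = 2π·f = 2π·100 = 628.3 rad/s.
Step 2 — Component impedances:
  R: Z = R = 208 Ω
  L: Z = jωL = j·628.3·0.117 = 0 + j73.51 Ω
Step 3 — Series combination: Z_total = R + L = 208 + j73.51 Ω = 220.6∠19.5° Ω.
Step 4 — Power factor: PF = cos(φ) = Re(Z)/|Z| = 208/220.61 = 0.9428.
Step 5 — Type: Im(Z) = 73.51 ⇒ lagging (phase φ = 19.5°).

PF = 0.9428 (lagging, φ = 19.5°)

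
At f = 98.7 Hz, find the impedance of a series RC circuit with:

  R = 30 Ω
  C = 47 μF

Step 1 — Angular frequency: ω = 2π·f = 2π·98.7 = 620.2 rad/s.
Step 2 — Component impedances:
  R: Z = R = 30 Ω
  C: Z = 1/(jωC) = -j/(ω·C) = 0 - j34.31 Ω
Step 3 — Series combination: Z_total = R + C = 30 - j34.31 Ω = 45.58∠-48.8° Ω.

Z = 30 - j34.31 Ω = 45.58∠-48.8° Ω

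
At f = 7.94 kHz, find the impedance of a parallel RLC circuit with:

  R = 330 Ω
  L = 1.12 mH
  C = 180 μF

Step 1 — Angular frequency: ω = 2π·f = 2π·7940 = 4.989e+04 rad/s.
Step 2 — Component impedances:
  R: Z = R = 330 Ω
  L: Z = jωL = j·4.989e+04·0.00112 = 0 + j55.88 Ω
  C: Z = 1/(jωC) = -j/(ω·C) = 0 - j0.1114 Ω
Step 3 — Parallel combination: 1/Z_total = 1/R + 1/L + 1/C; Z_total = 3.773e-05 - j0.1116 Ω = 0.1116∠-90.0° Ω.

Z = 3.773e-05 - j0.1116 Ω = 0.1116∠-90.0° Ω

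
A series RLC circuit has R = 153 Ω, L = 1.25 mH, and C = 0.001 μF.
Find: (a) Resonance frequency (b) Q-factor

Step 1 — Resonance condition Im(Z)=0 gives ω₀ = 1/√(LC).
Step 2 — ω₀ = 1/√(0.00125·1e-09) = 8.944e+05 rad/s.
Step 3 — f₀ = ω₀/(2π) = 1.424e+05 Hz.
Step 4 — Series Q: Q = ω₀L/R = 8.944e+05·0.00125/153 = 7.307.

(a) f₀ = 1.424e+05 Hz  (b) Q = 7.307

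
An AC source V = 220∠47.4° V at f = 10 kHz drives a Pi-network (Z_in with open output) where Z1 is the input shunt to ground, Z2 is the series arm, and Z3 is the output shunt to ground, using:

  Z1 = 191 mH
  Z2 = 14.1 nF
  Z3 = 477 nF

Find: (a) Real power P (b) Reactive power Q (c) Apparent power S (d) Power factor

Step 1 — Angular frequency: ω = 2π·f = 2π·1e+04 = 6.283e+04 rad/s.
Step 2 — Component impedances:
  Z1: Z = jωL = j·6.283e+04·0.191 = 0 + j1.2e+04 Ω
  Z2: Z = 1/(jωC) = -j/(ω·C) = 0 - j1129 Ω
  Z3: Z = 1/(jωC) = -j/(ω·C) = 0 - j33.37 Ω
Step 3 — With open output, the series arm Z2 and the output shunt Z3 appear in series to ground: Z2 + Z3 = 0 - j1162 Ω.
Step 4 — Parallel with input shunt Z1: Z_in = Z1 || (Z2 + Z3) = 0 - j1287 Ω = 1287∠-90.0° Ω.
Step 5 — Source phasor: V = 220∠47.4° V = 148.9 + j161.9 V.
Step 6 — Current: I = V / Z = -0.1259 + j0.1157 A = 0.171∠137.4° A.
Step 7 — Complex power: S = V·I* = 0 - j37.61 VA.
Step 8 — Real power: P = Re(S) = 0 W.
Step 9 — Reactive power: Q = Im(S) = -37.61 VAR.
Step 10 — Apparent power: |S| = 37.61 VA.
Step 11 — Power factor: PF = P/|S| = 0 (leading).

(a) P = 0 W  (b) Q = -37.61 VAR  (c) S = 37.61 VA  (d) PF = 0 (leading)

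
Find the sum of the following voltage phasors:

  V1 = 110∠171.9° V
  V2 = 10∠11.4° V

Step 1 — Convert each phasor to rectangular form:
  V1 = 110·(cos(171.9°) + j·sin(171.9°)) = -108.9 + j15.5 V
  V2 = 10·(cos(11.4°) + j·sin(11.4°)) = 9.803 + j1.977 V
Step 2 — Sum components: V_total = -99.1 + j17.48 V.
Step 3 — Convert to polar: |V_total| = 100.6 V, ∠V_total = 170.0°.

V_total = 100.6∠170.0° V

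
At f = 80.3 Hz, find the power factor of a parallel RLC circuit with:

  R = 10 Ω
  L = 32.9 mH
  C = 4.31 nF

Step 1 — Angular frequency: ω = 2π·f = 2π·80.3 = 504.5 rad/s.
Step 2 — Component impedances:
  R: Z = R = 10 Ω
  L: Z = jωL = j·504.5·0.0329 = 0 + j16.6 Ω
  C: Z = 1/(jωC) = -j/(ω·C) = 0 - j4.599e+05 Ω
Step 3 — Parallel combination: 1/Z_total = 1/R + 1/L + 1/C; Z_total = 7.337 + j4.42 Ω = 8.566∠31.1° Ω.
Step 4 — Power factor: PF = cos(φ) = Re(Z)/|Z| = 7.3373/8.5658 = 0.8566.
Step 5 — Type: Im(Z) = 4.42 ⇒ lagging (phase φ = 31.1°).

PF = 0.8566 (lagging, φ = 31.1°)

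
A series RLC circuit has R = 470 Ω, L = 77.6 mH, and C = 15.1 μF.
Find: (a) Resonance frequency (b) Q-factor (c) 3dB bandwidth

Step 1 — Resonance: ω₀ = 1/√(LC) = 1/√(0.0776·1.51e-05) = 923.8 rad/s.
Step 2 — f₀ = ω₀/(2π) = 147 Hz.
Step 3 — Series Q: Q = ω₀L/R = 923.8·0.0776/470 = 0.1525.
Step 4 — Bandwidth: Δω = ω₀/Q = 6057 rad/s; BW = Δω/(2π) = 964 Hz.

(a) f₀ = 147 Hz  (b) Q = 0.1525  (c) BW = 964 Hz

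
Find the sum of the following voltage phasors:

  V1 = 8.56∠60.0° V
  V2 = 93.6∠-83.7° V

Step 1 — Convert each phasor to rectangular form:
  V1 = 8.56·(cos(60.0°) + j·sin(60.0°)) = 4.28 + j7.413 V
  V2 = 93.6·(cos(-83.7°) + j·sin(-83.7°)) = 10.27 - j93.03 V
Step 2 — Sum components: V_total = 14.55 - j85.62 V.
Step 3 — Convert to polar: |V_total| = 86.85 V, ∠V_total = -80.4°.

V_total = 86.85∠-80.4° V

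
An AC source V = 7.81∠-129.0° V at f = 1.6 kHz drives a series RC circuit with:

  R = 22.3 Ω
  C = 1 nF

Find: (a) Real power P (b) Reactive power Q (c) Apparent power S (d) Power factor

Step 1 — Angular frequency: ω = 2π·f = 2π·1600 = 1.005e+04 rad/s.
Step 2 — Component impedances:
  R: Z = R = 22.3 Ω
  C: Z = 1/(jωC) = -j/(ω·C) = 0 - j9.947e+04 Ω
Step 3 — Series combination: Z_total = R + C = 22.3 - j9.947e+04 Ω = 9.947e+04∠-90.0° Ω.
Step 4 — Source phasor: V = 7.81∠-129.0° V = -4.915 - j6.07 V.
Step 5 — Current: I = V / Z = 6.101e-05 - j4.942e-05 A = 7.851e-05∠-39.0° A.
Step 6 — Complex power: S = V·I* = 1.375e-07 - j0.0006132 VA.
Step 7 — Real power: P = Re(S) = 1.375e-07 W.
Step 8 — Reactive power: Q = Im(S) = -0.0006132 VAR.
Step 9 — Apparent power: |S| = 0.0006132 VA.
Step 10 — Power factor: PF = P/|S| = 0.0002242 (leading).

(a) P = 1.375e-07 W  (b) Q = -0.0006132 VAR  (c) S = 0.0006132 VA  (d) PF = 0.0002242 (leading)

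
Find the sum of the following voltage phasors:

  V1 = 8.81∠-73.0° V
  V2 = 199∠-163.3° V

Step 1 — Convert each phasor to rectangular form:
  V1 = 8.81·(cos(-73.0°) + j·sin(-73.0°)) = 2.576 - j8.425 V
  V2 = 199·(cos(-163.3°) + j·sin(-163.3°)) = -190.6 - j57.18 V
Step 2 — Sum components: V_total = -188 - j65.61 V.
Step 3 — Convert to polar: |V_total| = 199.1 V, ∠V_total = -160.8°.

V_total = 199.1∠-160.8° V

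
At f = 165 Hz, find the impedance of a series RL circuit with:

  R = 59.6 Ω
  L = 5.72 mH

Step 1 — Angular frequency: ω = 2π·f = 2π·165 = 1037 rad/s.
Step 2 — Component impedances:
  R: Z = R = 59.6 Ω
  L: Z = jωL = j·1037·0.00572 = 0 + j5.93 Ω
Step 3 — Series combination: Z_total = R + L = 59.6 + j5.93 Ω = 59.89∠5.7° Ω.

Z = 59.6 + j5.93 Ω = 59.89∠5.7° Ω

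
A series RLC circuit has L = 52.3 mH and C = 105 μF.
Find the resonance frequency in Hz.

Step 1 — Resonance condition Im(Z)=0 gives ω₀ = 1/√(LC).
Step 2 — ω₀ = 1/√(0.0523·0.000105) = 426.7 rad/s.
Step 3 — f₀ = ω₀/(2π) = 67.92 Hz.

f₀ = 67.92 Hz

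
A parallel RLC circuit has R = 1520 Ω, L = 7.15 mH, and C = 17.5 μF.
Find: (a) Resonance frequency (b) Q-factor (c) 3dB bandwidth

Step 1 — Resonance: ω₀ = 1/√(LC) = 1/√(0.00715·1.75e-05) = 2827 rad/s.
Step 2 — f₀ = ω₀/(2π) = 449.9 Hz.
Step 3 — Parallel Q: Q = R/(ω₀L) = 1520/(2827·0.00715) = 75.2.
Step 4 — Bandwidth: Δω = ω₀/Q = 37.59 rad/s; BW = Δω/(2π) = 5.983 Hz.

(a) f₀ = 449.9 Hz  (b) Q = 75.2  (c) BW = 5.983 Hz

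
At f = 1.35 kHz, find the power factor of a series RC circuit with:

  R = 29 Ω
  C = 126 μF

Step 1 — Angular frequency: ω = 2π·f = 2π·1350 = 8482 rad/s.
Step 2 — Component impedances:
  R: Z = R = 29 Ω
  C: Z = 1/(jωC) = -j/(ω·C) = 0 - j0.9357 Ω
Step 3 — Series combination: Z_total = R + C = 29 - j0.9357 Ω = 29.02∠-1.8° Ω.
Step 4 — Power factor: PF = cos(φ) = Re(Z)/|Z| = 29/29.015 = 0.9995.
Step 5 — Type: Im(Z) = -0.9357 ⇒ leading (phase φ = -1.8°).

PF = 0.9995 (leading, φ = -1.8°)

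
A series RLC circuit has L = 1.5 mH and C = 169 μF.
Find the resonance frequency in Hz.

Step 1 — Resonance condition Im(Z)=0 gives ω₀ = 1/√(LC).
Step 2 — ω₀ = 1/√(0.0015·0.000169) = 1986 rad/s.
Step 3 — f₀ = ω₀/(2π) = 316.1 Hz.

f₀ = 316.1 Hz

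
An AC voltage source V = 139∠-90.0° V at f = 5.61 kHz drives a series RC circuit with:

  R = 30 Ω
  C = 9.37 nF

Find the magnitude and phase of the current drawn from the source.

Step 1 — Angular frequency: ω = 2π·f = 2π·5610 = 3.525e+04 rad/s.
Step 2 — Component impedances:
  R: Z = R = 30 Ω
  C: Z = 1/(jωC) = -j/(ω·C) = 0 - j3028 Ω
Step 3 — Series combination: Z_total = R + C = 30 - j3028 Ω = 3028∠-89.4° Ω.
Step 4 — Source phasor: V = 139∠-90.0° V = 0 - j139 V.
Step 5 — Ohm's law: I = V / Z_total = (0 - j139) / (30 - j3028) = 0.0459 - j0.0004548 A.
Step 6 — Convert to polar: |I| = 0.04591 A, ∠I = -0.6°.

I = 0.04591∠-0.6° A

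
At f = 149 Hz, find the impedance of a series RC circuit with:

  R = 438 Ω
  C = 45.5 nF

Step 1 — Angular frequency: ω = 2π·f = 2π·149 = 936.2 rad/s.
Step 2 — Component impedances:
  R: Z = R = 438 Ω
  C: Z = 1/(jωC) = -j/(ω·C) = 0 - j2.348e+04 Ω
Step 3 — Series combination: Z_total = R + C = 438 - j2.348e+04 Ω = 2.348e+04∠-88.9° Ω.

Z = 438 - j2.348e+04 Ω = 2.348e+04∠-88.9° Ω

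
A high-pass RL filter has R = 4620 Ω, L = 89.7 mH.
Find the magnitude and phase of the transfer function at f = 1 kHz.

Step 1 — Angular frequency: ω = 2π·1000 = 6283 rad/s.
Step 2 — Transfer function: H(jω) = jωL/(R + jωL).
Step 3 — Numerator jωL = j·563.6; denominator R + jωL = 4620 + j563.6.
Step 4 — H = 0.01466 + j0.1202.
Step 5 — Magnitude: |H| = 0.1211 (-18.3 dB); phase: φ = 83.0°.

|H| = 0.1211 (-18.3 dB), φ = 83.0°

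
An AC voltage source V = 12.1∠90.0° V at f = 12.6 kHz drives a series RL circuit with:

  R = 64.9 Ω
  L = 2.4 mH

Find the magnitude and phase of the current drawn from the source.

Step 1 — Angular frequency: ω = 2π·f = 2π·1.26e+04 = 7.917e+04 rad/s.
Step 2 — Component impedances:
  R: Z = R = 64.9 Ω
  L: Z = jωL = j·7.917e+04·0.0024 = 0 + j190 Ω
Step 3 — Series combination: Z_total = R + L = 64.9 + j190 Ω = 200.8∠71.1° Ω.
Step 4 — Source phasor: V = 12.1∠90.0° V = 0 + j12.1 V.
Step 5 — Ohm's law: I = V / Z_total = (0 + j12.1) / (64.9 + j190) = 0.05703 + j0.01948 A.
Step 6 — Convert to polar: |I| = 0.06026 A, ∠I = 18.9°.

I = 0.06026∠18.9° A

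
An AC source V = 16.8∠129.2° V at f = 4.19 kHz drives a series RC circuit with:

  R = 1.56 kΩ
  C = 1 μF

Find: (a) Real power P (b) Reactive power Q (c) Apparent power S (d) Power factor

Step 1 — Angular frequency: ω = 2π·f = 2π·4190 = 2.633e+04 rad/s.
Step 2 — Component impedances:
  R: Z = R = 1560 Ω
  C: Z = 1/(jωC) = -j/(ω·C) = 0 - j37.98 Ω
Step 3 — Series combination: Z_total = R + C = 1560 - j37.98 Ω = 1560∠-1.4° Ω.
Step 4 — Source phasor: V = 16.8∠129.2° V = -10.62 + j13.02 V.
Step 5 — Current: I = V / Z = -0.007006 + j0.008175 A = 0.01077∠130.6° A.
Step 6 — Complex power: S = V·I* = 0.1808 - j0.004403 VA.
Step 7 — Real power: P = Re(S) = 0.1808 W.
Step 8 — Reactive power: Q = Im(S) = -0.004403 VAR.
Step 9 — Apparent power: |S| = 0.1809 VA.
Step 10 — Power factor: PF = P/|S| = 0.9997 (leading).

(a) P = 0.1808 W  (b) Q = -0.004403 VAR  (c) S = 0.1809 VA  (d) PF = 0.9997 (leading)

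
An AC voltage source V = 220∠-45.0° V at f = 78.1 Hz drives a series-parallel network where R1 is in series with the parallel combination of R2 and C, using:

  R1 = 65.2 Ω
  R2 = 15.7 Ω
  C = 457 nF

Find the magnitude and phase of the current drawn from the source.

Step 1 — Angular frequency: ω = 2π·f = 2π·78.1 = 490.7 rad/s.
Step 2 — Component impedances:
  R1: Z = R = 65.2 Ω
  R2: Z = R = 15.7 Ω
  C: Z = 1/(jωC) = -j/(ω·C) = 0 - j4459 Ω
Step 3 — Parallel branch: R2 || C = 1/(1/R2 + 1/C) = 15.7 - j0.05528 Ω.
Step 4 — Series with R1: Z_total = R1 + (R2 || C) = 80.9 - j0.05528 Ω = 80.9∠-0.0° Ω.
Step 5 — Source phasor: V = 220∠-45.0° V = 155.6 - j155.6 V.
Step 6 — Ohm's law: I = V / Z_total = (155.6 - j155.6) / (80.9 - j0.05528) = 1.924 - j1.922 A.
Step 7 — Convert to polar: |I| = 2.719 A, ∠I = -45.0°.

I = 2.719∠-45.0° A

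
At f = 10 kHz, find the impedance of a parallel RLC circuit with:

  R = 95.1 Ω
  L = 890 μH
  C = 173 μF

Step 1 — Angular frequency: ω = 2π·f = 2π·1e+04 = 6.283e+04 rad/s.
Step 2 — Component impedances:
  R: Z = R = 95.1 Ω
  L: Z = jωL = j·6.283e+04·0.00089 = 0 + j55.92 Ω
  C: Z = 1/(jωC) = -j/(ω·C) = 0 - j0.092 Ω
Step 3 — Parallel combination: 1/Z_total = 1/R + 1/L + 1/C; Z_total = 8.929e-05 - j0.09215 Ω = 0.09215∠-89.9° Ω.

Z = 8.929e-05 - j0.09215 Ω = 0.09215∠-89.9° Ω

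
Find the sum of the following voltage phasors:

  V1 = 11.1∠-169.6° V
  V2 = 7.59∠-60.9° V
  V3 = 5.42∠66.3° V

Step 1 — Convert each phasor to rectangular form:
  V1 = 11.1·(cos(-169.6°) + j·sin(-169.6°)) = -10.92 - j2.004 V
  V2 = 7.59·(cos(-60.9°) + j·sin(-60.9°)) = 3.691 - j6.632 V
  V3 = 5.42·(cos(66.3°) + j·sin(66.3°)) = 2.179 + j4.963 V
Step 2 — Sum components: V_total = -5.048 - j3.673 V.
Step 3 — Convert to polar: |V_total| = 6.243 V, ∠V_total = -144.0°.

V_total = 6.243∠-144.0° V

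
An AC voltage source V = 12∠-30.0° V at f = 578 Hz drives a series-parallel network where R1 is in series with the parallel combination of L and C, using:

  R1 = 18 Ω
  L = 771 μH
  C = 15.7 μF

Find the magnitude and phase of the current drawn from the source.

Step 1 — Angular frequency: ω = 2π·f = 2π·578 = 3632 rad/s.
Step 2 — Component impedances:
  R1: Z = R = 18 Ω
  L: Z = jωL = j·3632·0.000771 = 0 + j2.8 Ω
  C: Z = 1/(jωC) = -j/(ω·C) = 0 - j17.54 Ω
Step 3 — Parallel branch: L || C = 1/(1/L + 1/C) = 0 + j3.332 Ω.
Step 4 — Series with R1: Z_total = R1 + (L || C) = 18 + j3.332 Ω = 18.31∠10.5° Ω.
Step 5 — Source phasor: V = 12∠-30.0° V = 10.39 - j6 V.
Step 6 — Ohm's law: I = V / Z_total = (10.39 - j6) / (18 + j3.332) = 0.4986 - j0.4256 A.
Step 7 — Convert to polar: |I| = 0.6555 A, ∠I = -40.5°.

I = 0.6555∠-40.5° A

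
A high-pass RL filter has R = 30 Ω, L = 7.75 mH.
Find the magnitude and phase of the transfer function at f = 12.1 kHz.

Step 1 — Angular frequency: ω = 2π·1.21e+04 = 7.603e+04 rad/s.
Step 2 — Transfer function: H(jω) = jωL/(R + jωL).
Step 3 — Numerator jωL = j·589.2; denominator R + jωL = 30 + j589.2.
Step 4 — H = 0.9974 + j0.05078.
Step 5 — Magnitude: |H| = 0.9987 (-0.0 dB); phase: φ = 2.9°.

|H| = 0.9987 (-0.0 dB), φ = 2.9°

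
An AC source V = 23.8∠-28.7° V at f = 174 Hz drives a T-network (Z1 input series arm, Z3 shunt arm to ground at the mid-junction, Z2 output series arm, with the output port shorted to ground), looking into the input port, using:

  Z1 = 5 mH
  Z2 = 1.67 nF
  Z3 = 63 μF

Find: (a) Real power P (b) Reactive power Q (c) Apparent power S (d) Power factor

Step 1 — Angular frequency: ω = 2π·f = 2π·174 = 1093 rad/s.
Step 2 — Component impedances:
  Z1: Z = jωL = j·1093·0.005 = 0 + j5.466 Ω
  Z2: Z = 1/(jωC) = -j/(ω·C) = 0 - j5.477e+05 Ω
  Z3: Z = 1/(jωC) = -j/(ω·C) = 0 - j14.52 Ω
Step 3 — With the output port shorted to ground, the output series arm Z2 runs from the junction to ground; the shunt arm Z3 also runs from the junction to ground. They appear in parallel: Z3 || Z2 = 0 - j14.52 Ω.
Step 4 — Series with input arm Z1: Z_in = Z1 + (Z3 || Z2) = 0 - j9.052 Ω = 9.052∠-90.0° Ω.
Step 5 — Source phasor: V = 23.8∠-28.7° V = 20.88 - j11.43 V.
Step 6 — Current: I = V / Z = 1.263 + j2.306 A = 2.629∠61.3° A.
Step 7 — Complex power: S = V·I* = 0 - j62.58 VA.
Step 8 — Real power: P = Re(S) = 0 W.
Step 9 — Reactive power: Q = Im(S) = -62.58 VAR.
Step 10 — Apparent power: |S| = 62.58 VA.
Step 11 — Power factor: PF = P/|S| = 0 (leading).

(a) P = 0 W  (b) Q = -62.58 VAR  (c) S = 62.58 VA  (d) PF = 0 (leading)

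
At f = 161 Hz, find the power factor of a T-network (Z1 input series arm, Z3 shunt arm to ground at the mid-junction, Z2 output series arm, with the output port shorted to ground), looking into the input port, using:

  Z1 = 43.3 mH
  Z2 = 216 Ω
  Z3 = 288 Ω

Step 1 — Angular frequency: ω = 2π·f = 2π·161 = 1012 rad/s.
Step 2 — Component impedances:
  Z1: Z = jωL = j·1012·0.0433 = 0 + j43.8 Ω
  Z2: Z = R = 216 Ω
  Z3: Z = R = 288 Ω
Step 3 — With the output port shorted to ground, the output series arm Z2 runs from the junction to ground; the shunt arm Z3 also runs from the junction to ground. They appear in parallel: Z3 || Z2 = 123.4 Ω.
Step 4 — Series with input arm Z1: Z_in = Z1 + (Z3 || Z2) = 123.4 + j43.8 Ω = 131∠19.5° Ω.
Step 5 — Power factor: PF = cos(φ) = Re(Z)/|Z| = 123.43/130.97 = 0.9424.
Step 6 — Type: Im(Z) = 43.8 ⇒ lagging (phase φ = 19.5°).

PF = 0.9424 (lagging, φ = 19.5°)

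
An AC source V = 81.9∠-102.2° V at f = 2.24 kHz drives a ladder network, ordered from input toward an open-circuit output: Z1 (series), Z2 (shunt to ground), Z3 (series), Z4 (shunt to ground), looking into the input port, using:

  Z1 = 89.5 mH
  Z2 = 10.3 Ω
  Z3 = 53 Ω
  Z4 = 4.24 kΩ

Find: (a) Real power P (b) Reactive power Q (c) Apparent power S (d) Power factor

Step 1 — Angular frequency: ω = 2π·f = 2π·2240 = 1.407e+04 rad/s.
Step 2 — Component impedances:
  Z1: Z = jωL = j·1.407e+04·0.0895 = 0 + j1260 Ω
  Z2: Z = R = 10.3 Ω
  Z3: Z = R = 53 Ω
  Z4: Z = R = 4240 Ω
Step 3 — Ladder network (open output): work backward from the far end, alternating series and parallel combinations. Z_in = 10.28 + j1260 Ω = 1260∠89.5° Ω.
Step 4 — Source phasor: V = 81.9∠-102.2° V = -17.31 - j80.05 V.
Step 5 — Current: I = V / Z = -0.06366 + j0.01322 A = 0.06502∠168.3° A.
Step 6 — Complex power: S = V·I* = 0.04343 + j5.325 VA.
Step 7 — Real power: P = Re(S) = 0.04343 W.
Step 8 — Reactive power: Q = Im(S) = 5.325 VAR.
Step 9 — Apparent power: |S| = 5.325 VA.
Step 10 — Power factor: PF = P/|S| = 0.008157 (lagging).

(a) P = 0.04343 W  (b) Q = 5.325 VAR  (c) S = 5.325 VA  (d) PF = 0.008157 (lagging)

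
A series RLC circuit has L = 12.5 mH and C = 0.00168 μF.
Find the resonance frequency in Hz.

Step 1 — Resonance condition Im(Z)=0 gives ω₀ = 1/√(LC).
Step 2 — ω₀ = 1/√(0.0125·1.68e-09) = 2.182e+05 rad/s.
Step 3 — f₀ = ω₀/(2π) = 3.473e+04 Hz.

f₀ = 3.473e+04 Hz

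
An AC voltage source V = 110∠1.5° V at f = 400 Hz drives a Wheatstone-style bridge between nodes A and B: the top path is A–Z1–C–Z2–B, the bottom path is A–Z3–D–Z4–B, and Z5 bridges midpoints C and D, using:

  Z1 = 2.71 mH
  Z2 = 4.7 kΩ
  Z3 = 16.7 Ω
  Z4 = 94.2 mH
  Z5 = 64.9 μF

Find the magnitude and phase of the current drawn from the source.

Step 1 — Angular frequency: ω = 2π·f = 2π·400 = 2513 rad/s.
Step 2 — Component impedances:
  Z1: Z = jωL = j·2513·0.00271 = 0 + j6.811 Ω
  Z2: Z = R = 4700 Ω
  Z3: Z = R = 16.7 Ω
  Z4: Z = jωL = j·2513·0.0942 = 0 + j236.8 Ω
  Z5: Z = 1/(jωC) = -j/(ω·C) = 0 - j6.131 Ω
Step 3 — Bridge requires nodal analysis (the Z5 bridge couples midpoints C and D, so the two paths cannot be reduced to a simple series/parallel combination). Setting node B to ground and injecting 1 A at node A, the 3-node admittance system at A, C, D solves to V_A = Z_AB = 11.31 + j236.9 Ω = 237.2∠87.3° Ω.
Step 4 — Source phasor: V = 110∠1.5° V = 110 + j2.879 V.
Step 5 — Ohm's law: I = V / Z_total = (110 + j2.879) / (11.31 + j236.9) = 0.03424 - j0.4625 A.
Step 6 — Convert to polar: |I| = 0.4638 A, ∠I = -85.8°.

I = 0.4638∠-85.8° A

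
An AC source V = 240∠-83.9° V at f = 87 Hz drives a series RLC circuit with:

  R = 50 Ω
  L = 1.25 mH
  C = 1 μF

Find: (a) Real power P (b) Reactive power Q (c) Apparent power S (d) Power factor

Step 1 — Angular frequency: ω = 2π·f = 2π·87 = 546.6 rad/s.
Step 2 — Component impedances:
  R: Z = R = 50 Ω
  L: Z = jωL = j·546.6·0.00125 = 0 + j0.6833 Ω
  C: Z = 1/(jωC) = -j/(ω·C) = 0 - j1829 Ω
Step 3 — Series combination: Z_total = R + L + C = 50 - j1829 Ω = 1829∠-88.4° Ω.
Step 4 — Source phasor: V = 240∠-83.9° V = 25.5 - j238.6 V.
Step 5 — Current: I = V / Z = 0.1308 + j0.01037 A = 0.1312∠4.5° A.
Step 6 — Complex power: S = V·I* = 0.8606 - j31.47 VA.
Step 7 — Real power: P = Re(S) = 0.8606 W.
Step 8 — Reactive power: Q = Im(S) = -31.47 VAR.
Step 9 — Apparent power: |S| = 31.49 VA.
Step 10 — Power factor: PF = P/|S| = 0.02733 (leading).

(a) P = 0.8606 W  (b) Q = -31.47 VAR  (c) S = 31.49 VA  (d) PF = 0.02733 (leading)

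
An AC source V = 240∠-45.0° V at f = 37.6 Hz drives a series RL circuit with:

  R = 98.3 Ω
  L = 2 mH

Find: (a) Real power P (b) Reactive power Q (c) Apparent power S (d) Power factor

Step 1 — Angular frequency: ω = 2π·f = 2π·37.6 = 236.2 rad/s.
Step 2 — Component impedances:
  R: Z = R = 98.3 Ω
  L: Z = jωL = j·236.2·0.002 = 0 + j0.4725 Ω
Step 3 — Series combination: Z_total = R + L = 98.3 + j0.4725 Ω = 98.3∠0.3° Ω.
Step 4 — Source phasor: V = 240∠-45.0° V = 169.7 - j169.7 V.
Step 5 — Current: I = V / Z = 1.718 - j1.735 A = 2.441∠-45.3° A.
Step 6 — Complex power: S = V·I* = 585.9 + j2.816 VA.
Step 7 — Real power: P = Re(S) = 585.9 W.
Step 8 — Reactive power: Q = Im(S) = 2.816 VAR.
Step 9 — Apparent power: |S| = 586 VA.
Step 10 — Power factor: PF = P/|S| = 1 (lagging).

(a) P = 585.9 W  (b) Q = 2.816 VAR  (c) S = 586 VA  (d) PF = 1 (lagging)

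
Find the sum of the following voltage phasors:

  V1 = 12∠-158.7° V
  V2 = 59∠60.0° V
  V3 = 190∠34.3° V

Step 1 — Convert each phasor to rectangular form:
  V1 = 12·(cos(-158.7°) + j·sin(-158.7°)) = -11.18 - j4.359 V
  V2 = 59·(cos(60.0°) + j·sin(60.0°)) = 29.5 + j51.1 V
  V3 = 190·(cos(34.3°) + j·sin(34.3°)) = 157 + j107.1 V
Step 2 — Sum components: V_total = 175.3 + j153.8 V.
Step 3 — Convert to polar: |V_total| = 233.2 V, ∠V_total = 41.3°.

V_total = 233.2∠41.3° V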